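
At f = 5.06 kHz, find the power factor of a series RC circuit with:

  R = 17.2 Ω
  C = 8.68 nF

Step 1 — Angular frequency: ω = 2π·f = 2π·5060 = 3.179e+04 rad/s.
Step 2 — Component impedances:
  R: Z = R = 17.2 Ω
  C: Z = 1/(jωC) = -j/(ω·C) = 0 - j3624 Ω
Step 3 — Series combination: Z_total = R + C = 17.2 - j3624 Ω = 3624∠-89.7° Ω.
Step 4 — Power factor: PF = cos(φ) = Re(Z)/|Z| = 17.2/3623.7 = 0.004747.
Step 5 — Type: Im(Z) = -3624 ⇒ leading (phase φ = -89.7°).

PF = 0.004747 (leading, φ = -89.7°)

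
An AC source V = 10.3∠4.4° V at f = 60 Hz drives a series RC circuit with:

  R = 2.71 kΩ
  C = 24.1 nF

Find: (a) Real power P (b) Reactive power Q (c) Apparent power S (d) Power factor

Step 1 — Angular frequency: ω = 2π·f = 2π·60 = 377 rad/s.
Step 2 — Component impedances:
  R: Z = R = 2710 Ω
  C: Z = 1/(jωC) = -j/(ω·C) = 0 - j1.101e+05 Ω
Step 3 — Series combination: Z_total = R + C = 2710 - j1.101e+05 Ω = 1.101e+05∠-88.6° Ω.
Step 4 — Source phasor: V = 10.3∠4.4° V = 10.27 + j0.7902 V.
Step 5 — Current: I = V / Z = -4.879e-06 + j9.342e-05 A = 9.355e-05∠93.0° A.
Step 6 — Complex power: S = V·I* = 2.372e-05 - j0.0009633 VA.
Step 7 — Real power: P = Re(S) = 2.372e-05 W.
Step 8 — Reactive power: Q = Im(S) = -0.0009633 VAR.
Step 9 — Apparent power: |S| = 0.0009636 VA.
Step 10 — Power factor: PF = P/|S| = 0.02461 (leading).

(a) P = 2.372e-05 W  (b) Q = -0.0009633 VAR  (c) S = 0.0009636 VA  (d) PF = 0.02461 (leading)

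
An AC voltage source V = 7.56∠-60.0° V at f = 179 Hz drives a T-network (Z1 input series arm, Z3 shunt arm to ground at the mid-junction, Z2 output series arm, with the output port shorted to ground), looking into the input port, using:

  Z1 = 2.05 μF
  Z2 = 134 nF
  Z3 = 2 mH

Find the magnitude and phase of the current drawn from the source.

Step 1 — Angular frequency: ω = 2π·f = 2π·179 = 1125 rad/s.
Step 2 — Component impedances:
  Z1: Z = 1/(jωC) = -j/(ω·C) = 0 - j433.7 Ω
  Z2: Z = 1/(jωC) = -j/(ω·C) = 0 - j6635 Ω
  Z3: Z = jωL = j·1125·0.002 = 0 + j2.249 Ω
Step 3 — With the output port shorted to ground, the output series arm Z2 runs from the junction to ground; the shunt arm Z3 also runs from the junction to ground. They appear in parallel: Z3 || Z2 = 0 + j2.25 Ω.
Step 4 — Series with input arm Z1: Z_in = Z1 + (Z3 || Z2) = 0 - j431.5 Ω = 431.5∠-90.0° Ω.
Step 5 — Source phasor: V = 7.56∠-60.0° V = 3.78 - j6.547 V.
Step 6 — Ohm's law: I = V / Z_total = (3.78 - j6.547) / (0 - j431.5) = 0.01517 + j0.008761 A.
Step 7 — Convert to polar: |I| = 0.01752 A, ∠I = 30.0°.

I = 0.01752∠30.0° A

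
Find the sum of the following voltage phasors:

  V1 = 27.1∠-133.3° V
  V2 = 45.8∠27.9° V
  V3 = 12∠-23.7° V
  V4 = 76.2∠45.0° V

Step 1 — Convert each phasor to rectangular form:
  V1 = 27.1·(cos(-133.3°) + j·sin(-133.3°)) = -18.59 - j19.72 V
  V2 = 45.8·(cos(27.9°) + j·sin(27.9°)) = 40.48 + j21.43 V
  V3 = 12·(cos(-23.7°) + j·sin(-23.7°)) = 10.99 - j4.823 V
  V4 = 76.2·(cos(45.0°) + j·sin(45.0°)) = 53.88 + j53.88 V
Step 2 — Sum components: V_total = 86.76 + j50.77 V.
Step 3 — Convert to polar: |V_total| = 100.5 V, ∠V_total = 30.3°.

V_total = 100.5∠30.3° V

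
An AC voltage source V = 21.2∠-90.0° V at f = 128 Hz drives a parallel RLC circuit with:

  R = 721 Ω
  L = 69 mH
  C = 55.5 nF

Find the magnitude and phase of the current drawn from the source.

Step 1 — Angular frequency: ω = 2π·f = 2π·128 = 804.2 rad/s.
Step 2 — Component impedances:
  R: Z = R = 721 Ω
  L: Z = jωL = j·804.2·0.069 = 0 + j55.49 Ω
  C: Z = 1/(jωC) = -j/(ω·C) = 0 - j2.24e+04 Ω
Step 3 — Parallel combination: 1/Z_total = 1/R + 1/L + 1/C; Z_total = 4.267 + j55.3 Ω = 55.47∠85.6° Ω.
Step 4 — Source phasor: V = 21.2∠-90.0° V = 0 - j21.2 V.
Step 5 — Ohm's law: I = V / Z_total = (0 - j21.2) / (4.267 + j55.3) = -0.3811 - j0.0294 A.
Step 6 — Convert to polar: |I| = 0.3822 A, ∠I = -175.6°.

I = 0.3822∠-175.6° A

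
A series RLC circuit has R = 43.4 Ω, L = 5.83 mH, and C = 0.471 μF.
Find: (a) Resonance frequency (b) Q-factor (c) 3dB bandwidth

Step 1 — Resonance condition Im(Z)=0 gives ω₀ = 1/√(LC).
Step 2 — ω₀ = 1/√(0.00583·4.71e-07) = 1.908e+04 rad/s.
Step 3 — f₀ = ω₀/(2π) = 3037 Hz.
Step 4 — Series Q: Q = ω₀L/R = 1.908e+04·0.00583/43.4 = 2.564.
Step 5 — 3dB bandwidth: Δω = ω₀/Q = 7444 rad/s; BW = Δω/(2π) = 1185 Hz.

(a) f₀ = 3037 Hz  (b) Q = 2.564  (c) BW = 1185 Hz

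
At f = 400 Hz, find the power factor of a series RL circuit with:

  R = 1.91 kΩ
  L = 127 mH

Step 1 — Angular frequency: ω = 2π·f = 2π·400 = 2513 rad/s.
Step 2 — Component impedances:
  R: Z = R = 1910 Ω
  L: Z = jωL = j·2513·0.127 = 0 + j319.2 Ω
Step 3 — Series combination: Z_total = R + L = 1910 + j319.2 Ω = 1936∠9.5° Ω.
Step 4 — Power factor: PF = cos(φ) = Re(Z)/|Z| = 1910/1936.5 = 0.9863.
Step 5 — Type: Im(Z) = 319.2 ⇒ lagging (phase φ = 9.5°).

PF = 0.9863 (lagging, φ = 9.5°)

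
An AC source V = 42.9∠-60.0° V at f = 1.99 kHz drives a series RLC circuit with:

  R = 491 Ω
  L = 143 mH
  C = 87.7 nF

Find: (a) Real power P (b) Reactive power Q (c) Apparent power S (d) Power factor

Step 1 — Angular frequency: ω = 2π·f = 2π·1990 = 1.25e+04 rad/s.
Step 2 — Component impedances:
  R: Z = R = 491 Ω
  L: Z = jωL = j·1.25e+04·0.143 = 0 + j1788 Ω
  C: Z = 1/(jωC) = -j/(ω·C) = 0 - j911.9 Ω
Step 3 — Series combination: Z_total = R + L + C = 491 + j876.1 Ω = 1004∠60.7° Ω.
Step 4 — Source phasor: V = 42.9∠-60.0° V = 21.45 - j37.15 V.
Step 5 — Current: I = V / Z = -0.02183 - j0.03672 A = 0.04272∠-120.7° A.
Step 6 — Complex power: S = V·I* = 0.896 + j1.599 VA.
Step 7 — Real power: P = Re(S) = 0.896 W.
Step 8 — Reactive power: Q = Im(S) = 1.599 VAR.
Step 9 — Apparent power: |S| = 1.833 VA.
Step 10 — Power factor: PF = P/|S| = 0.4889 (lagging).

(a) P = 0.896 W  (b) Q = 1.599 VAR  (c) S = 1.833 VA  (d) PF = 0.4889 (lagging)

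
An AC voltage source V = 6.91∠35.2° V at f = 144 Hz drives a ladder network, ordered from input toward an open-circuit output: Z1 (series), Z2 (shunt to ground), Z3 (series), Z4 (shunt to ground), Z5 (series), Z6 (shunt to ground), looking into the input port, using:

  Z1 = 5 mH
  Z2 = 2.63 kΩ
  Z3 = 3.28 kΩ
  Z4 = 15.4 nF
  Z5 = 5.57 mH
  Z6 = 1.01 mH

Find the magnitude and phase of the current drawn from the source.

Step 1 — Angular frequency: ω = 2π·f = 2π·144 = 904.8 rad/s.
Step 2 — Component impedances:
  Z1: Z = jωL = j·904.8·0.005 = 0 + j4.524 Ω
  Z2: Z = R = 2630 Ω
  Z3: Z = R = 3280 Ω
  Z4: Z = 1/(jωC) = -j/(ω·C) = 0 - j7.177e+04 Ω
  Z5: Z = jωL = j·904.8·0.00557 = 0 + j5.04 Ω
  Z6: Z = jωL = j·904.8·0.00101 = 0 + j0.9138 Ω
Step 3 — Ladder network (open output): work backward from the far end, alternating series and parallel combinations. Z_in = 1460 + j5.703 Ω = 1460∠0.2° Ω.
Step 4 — Source phasor: V = 6.91∠35.2° V = 5.646 + j3.983 V.
Step 5 — Ohm's law: I = V / Z_total = (5.646 + j3.983) / (1460 + j5.703) = 0.003879 + j0.002714 A.
Step 6 — Convert to polar: |I| = 0.004734 A, ∠I = 35.0°.

I = 0.004734∠35.0° A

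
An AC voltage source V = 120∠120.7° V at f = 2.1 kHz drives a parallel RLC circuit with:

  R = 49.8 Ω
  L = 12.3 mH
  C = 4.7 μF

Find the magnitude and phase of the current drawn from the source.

Step 1 — Angular frequency: ω = 2π·f = 2π·2100 = 1.319e+04 rad/s.
Step 2 — Component impedances:
  R: Z = R = 49.8 Ω
  L: Z = jωL = j·1.319e+04·0.0123 = 0 + j162.3 Ω
  C: Z = 1/(jωC) = -j/(ω·C) = 0 - j16.13 Ω
Step 3 — Parallel combination: 1/Z_total = 1/R + 1/L + 1/C; Z_total = 5.7 - j15.85 Ω = 16.85∠-70.2° Ω.
Step 4 — Source phasor: V = 120∠120.7° V = -61.27 + j103.2 V.
Step 5 — Ohm's law: I = V / Z_total = (-61.27 + j103.2) / (5.7 - j15.85) = -6.993 - j1.35 A.
Step 6 — Convert to polar: |I| = 7.122 A, ∠I = -169.1°.

I = 7.122∠-169.1° A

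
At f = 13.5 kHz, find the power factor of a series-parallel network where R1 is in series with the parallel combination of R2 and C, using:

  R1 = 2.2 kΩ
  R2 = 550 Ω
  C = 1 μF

Step 1 — Angular frequency: ω = 2π·f = 2π·1.35e+04 = 8.482e+04 rad/s.
Step 2 — Component impedances:
  R1: Z = R = 2200 Ω
  R2: Z = R = 550 Ω
  C: Z = 1/(jωC) = -j/(ω·C) = 0 - j11.79 Ω
Step 3 — Parallel branch: R2 || C = 1/(1/R2 + 1/C) = 0.2526 - j11.78 Ω.
Step 4 — Series with R1: Z_total = R1 + (R2 || C) = 2200 - j11.78 Ω = 2200∠-0.3° Ω.
Step 5 — Power factor: PF = cos(φ) = Re(Z)/|Z| = 2200/2200 = 1.
Step 6 — Type: Im(Z) = -11.78 ⇒ leading (phase φ = -0.3°).

PF = 1 (leading, φ = -0.3°)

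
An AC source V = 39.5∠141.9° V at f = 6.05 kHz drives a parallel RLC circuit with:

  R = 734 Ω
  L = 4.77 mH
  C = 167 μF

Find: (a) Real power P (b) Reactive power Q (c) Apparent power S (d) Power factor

Step 1 — Angular frequency: ω = 2π·f = 2π·6050 = 3.801e+04 rad/s.
Step 2 — Component impedances:
  R: Z = R = 734 Ω
  L: Z = jωL = j·3.801e+04·0.00477 = 0 + j181.3 Ω
  C: Z = 1/(jωC) = -j/(ω·C) = 0 - j0.1575 Ω
Step 3 — Parallel combination: 1/Z_total = 1/R + 1/L + 1/C; Z_total = 3.387e-05 - j0.1577 Ω = 0.1577∠-90.0° Ω.
Step 4 — Source phasor: V = 39.5∠141.9° V = -31.08 + j24.37 V.
Step 5 — Current: I = V / Z = -154.6 - j197.1 A = 250.5∠-128.1° A.
Step 6 — Complex power: S = V·I* = 2.126 - j9896 VA.
Step 7 — Real power: P = Re(S) = 2.126 W.
Step 8 — Reactive power: Q = Im(S) = -9896 VAR.
Step 9 — Apparent power: |S| = 9896 VA.
Step 10 — Power factor: PF = P/|S| = 0.0002148 (leading).

(a) P = 2.126 W  (b) Q = -9896 VAR  (c) S = 9896 VA  (d) PF = 0.0002148 (leading)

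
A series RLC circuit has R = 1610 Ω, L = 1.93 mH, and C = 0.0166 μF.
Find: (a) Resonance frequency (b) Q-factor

Step 1 — Resonance condition Im(Z)=0 gives ω₀ = 1/√(LC).
Step 2 — ω₀ = 1/√(0.00193·1.66e-08) = 1.767e+05 rad/s.
Step 3 — f₀ = ω₀/(2π) = 2.812e+04 Hz.
Step 4 — Series Q: Q = ω₀L/R = 1.767e+05·0.00193/1610 = 0.2118.

(a) f₀ = 2.812e+04 Hz  (b) Q = 0.2118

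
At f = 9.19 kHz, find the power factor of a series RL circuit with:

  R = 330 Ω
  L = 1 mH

Step 1 — Angular frequency: ω = 2π·f = 2π·9190 = 5.774e+04 rad/s.
Step 2 — Component impedances:
  R: Z = R = 330 Ω
  L: Z = jωL = j·5.774e+04·0.001 = 0 + j57.74 Ω
Step 3 — Series combination: Z_total = R + L = 330 + j57.74 Ω = 335∠9.9° Ω.
Step 4 — Power factor: PF = cos(φ) = Re(Z)/|Z| = 330/335.01 = 0.985.
Step 5 — Type: Im(Z) = 57.74 ⇒ lagging (phase φ = 9.9°).

PF = 0.985 (lagging, φ = 9.9°)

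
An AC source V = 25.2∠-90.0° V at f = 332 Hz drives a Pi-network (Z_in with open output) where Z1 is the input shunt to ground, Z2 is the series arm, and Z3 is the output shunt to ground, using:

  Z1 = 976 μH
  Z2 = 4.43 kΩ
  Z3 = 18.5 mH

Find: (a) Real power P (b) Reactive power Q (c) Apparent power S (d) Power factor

Step 1 — Angular frequency: ω = 2π·f = 2π·332 = 2086 rad/s.
Step 2 — Component impedances:
  Z1: Z = jωL = j·2086·0.000976 = 0 + j2.036 Ω
  Z2: Z = R = 4430 Ω
  Z3: Z = jωL = j·2086·0.0185 = 0 + j38.59 Ω
Step 3 — With open output, the series arm Z2 and the output shunt Z3 appear in series to ground: Z2 + Z3 = 4430 + j38.59 Ω.
Step 4 — Parallel with input shunt Z1: Z_in = Z1 || (Z2 + Z3) = 0.0009356 + j2.036 Ω = 2.036∠90.0° Ω.
Step 5 — Source phasor: V = 25.2∠-90.0° V = 0 - j25.2 V.
Step 6 — Current: I = V / Z = -12.38 - j0.005688 A = 12.38∠-180.0° A.
Step 7 — Complex power: S = V·I* = 0.1433 + j311.9 VA.
Step 8 — Real power: P = Re(S) = 0.1433 W.
Step 9 — Reactive power: Q = Im(S) = 311.9 VAR.
Step 10 — Apparent power: |S| = 311.9 VA.
Step 11 — Power factor: PF = P/|S| = 0.0004595 (lagging).

(a) P = 0.1433 W  (b) Q = 311.9 VAR  (c) S = 311.9 VA  (d) PF = 0.0004595 (lagging)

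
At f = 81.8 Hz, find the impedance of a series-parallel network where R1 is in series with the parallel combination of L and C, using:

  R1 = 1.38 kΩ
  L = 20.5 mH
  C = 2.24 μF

Step 1 — Angular frequency: ω = 2π·f = 2π·81.8 = 514 rad/s.
Step 2 — Component impedances:
  R1: Z = R = 1380 Ω
  L: Z = jωL = j·514·0.0205 = 0 + j10.54 Ω
  C: Z = 1/(jωC) = -j/(ω·C) = 0 - j868.6 Ω
Step 3 — Parallel branch: L || C = 1/(1/L + 1/C) = 0 + j10.67 Ω.
Step 4 — Series with R1: Z_total = R1 + (L || C) = 1380 + j10.67 Ω = 1380∠0.4° Ω.

Z = 1380 + j10.67 Ω = 1380∠0.4° Ω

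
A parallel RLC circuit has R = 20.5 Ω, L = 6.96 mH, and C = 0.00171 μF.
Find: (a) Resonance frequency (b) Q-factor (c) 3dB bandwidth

Step 1 — Resonance: ω₀ = 1/√(LC) = 1/√(0.00696·1.71e-09) = 2.899e+05 rad/s.
Step 2 — f₀ = ω₀/(2π) = 4.613e+04 Hz.
Step 3 — Parallel Q: Q = R/(ω₀L) = 20.5/(2.899e+05·0.00696) = 0.01016.
Step 4 — Bandwidth: Δω = ω₀/Q = 2.853e+07 rad/s; BW = Δω/(2π) = 4.54e+06 Hz.

(a) f₀ = 4.613e+04 Hz  (b) Q = 0.01016  (c) BW = 4.54e+06 Hz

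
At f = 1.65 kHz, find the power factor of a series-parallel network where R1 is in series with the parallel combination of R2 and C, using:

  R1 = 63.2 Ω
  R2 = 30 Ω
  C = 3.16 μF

Step 1 — Angular frequency: ω = 2π·f = 2π·1650 = 1.037e+04 rad/s.
Step 2 — Component impedances:
  R1: Z = R = 63.2 Ω
  R2: Z = R = 30 Ω
  C: Z = 1/(jωC) = -j/(ω·C) = 0 - j30.52 Ω
Step 3 — Parallel branch: R2 || C = 1/(1/R2 + 1/C) = 15.26 - j15 Ω.
Step 4 — Series with R1: Z_total = R1 + (R2 || C) = 78.46 - j15 Ω = 79.88∠-10.8° Ω.
Step 5 — Power factor: PF = cos(φ) = Re(Z)/|Z| = 78.46/79.88 = 0.9822.
Step 6 — Type: Im(Z) = -15 ⇒ leading (phase φ = -10.8°).

PF = 0.9822 (leading, φ = -10.8°)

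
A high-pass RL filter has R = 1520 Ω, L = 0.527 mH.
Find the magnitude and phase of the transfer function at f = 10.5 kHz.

Step 1 — Angular frequency: ω = 2π·1.05e+04 = 6.597e+04 rad/s.
Step 2 — Transfer function: H(jω) = jωL/(R + jωL).
Step 3 — Numerator jωL = j·34.77; denominator R + jωL = 1520 + j34.77.
Step 4 — H = 0.0005229 + j0.02286.
Step 5 — Magnitude: |H| = 0.02287 (-32.8 dB); phase: φ = 88.7°.

|H| = 0.02287 (-32.8 dB), φ = 88.7°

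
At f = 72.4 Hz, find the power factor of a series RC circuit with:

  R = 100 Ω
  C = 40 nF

Step 1 — Angular frequency: ω = 2π·f = 2π·72.4 = 454.9 rad/s.
Step 2 — Component impedances:
  R: Z = R = 100 Ω
  C: Z = 1/(jωC) = -j/(ω·C) = 0 - j5.496e+04 Ω
Step 3 — Series combination: Z_total = R + C = 100 - j5.496e+04 Ω = 5.496e+04∠-89.9° Ω.
Step 4 — Power factor: PF = cos(φ) = Re(Z)/|Z| = 100/5.496e+04 = 0.00182.
Step 5 — Type: Im(Z) = -5.496e+04 ⇒ leading (phase φ = -89.9°).

PF = 0.00182 (leading, φ = -89.9°)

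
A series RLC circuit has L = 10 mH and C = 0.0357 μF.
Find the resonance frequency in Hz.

Step 1 — Resonance condition Im(Z)=0 gives ω₀ = 1/√(LC).
Step 2 — ω₀ = 1/√(0.01·3.57e-08) = 5.293e+04 rad/s.
Step 3 — f₀ = ω₀/(2π) = 8423 Hz.

f₀ = 8423 Hz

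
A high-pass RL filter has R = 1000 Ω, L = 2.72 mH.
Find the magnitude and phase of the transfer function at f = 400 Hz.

Step 1 — Angular frequency: ω = 2π·400 = 2513 rad/s.
Step 2 — Transfer function: H(jω) = jωL/(R + jωL).
Step 3 — Numerator jωL = j·6.836; denominator R + jωL = 1000 + j6.836.
Step 4 — H = 4.673e-05 + j0.006836.
Step 5 — Magnitude: |H| = 0.006836 (-43.3 dB); phase: φ = 89.6°.

|H| = 0.006836 (-43.3 dB), φ = 89.6°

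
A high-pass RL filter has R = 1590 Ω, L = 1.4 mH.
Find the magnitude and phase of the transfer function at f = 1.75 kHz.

Step 1 — Angular frequency: ω = 2π·1750 = 1.1e+04 rad/s.
Step 2 — Transfer function: H(jω) = jωL/(R + jωL).
Step 3 — Numerator jωL = j·15.39; denominator R + jωL = 1590 + j15.39.
Step 4 — H = 9.373e-05 + j0.009681.
Step 5 — Magnitude: |H| = 0.009681 (-40.3 dB); phase: φ = 89.4°.

|H| = 0.009681 (-40.3 dB), φ = 89.4°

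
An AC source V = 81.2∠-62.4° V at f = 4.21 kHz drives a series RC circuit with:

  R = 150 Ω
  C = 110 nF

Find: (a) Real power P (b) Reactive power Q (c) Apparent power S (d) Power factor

Step 1 — Angular frequency: ω = 2π·f = 2π·4210 = 2.645e+04 rad/s.
Step 2 — Component impedances:
  R: Z = R = 150 Ω
  C: Z = 1/(jωC) = -j/(ω·C) = 0 - j343.7 Ω
Step 3 — Series combination: Z_total = R + C = 150 - j343.7 Ω = 375∠-66.4° Ω.
Step 4 — Source phasor: V = 81.2∠-62.4° V = 37.62 - j71.96 V.
Step 5 — Current: I = V / Z = 0.216 + j0.01518 A = 0.2165∠4.0° A.
Step 6 — Complex power: S = V·I* = 7.034 - j16.12 VA.
Step 7 — Real power: P = Re(S) = 7.034 W.
Step 8 — Reactive power: Q = Im(S) = -16.12 VAR.
Step 9 — Apparent power: |S| = 17.58 VA.
Step 10 — Power factor: PF = P/|S| = 0.4 (leading).

(a) P = 7.034 W  (b) Q = -16.12 VAR  (c) S = 17.58 VA  (d) PF = 0.4 (leading)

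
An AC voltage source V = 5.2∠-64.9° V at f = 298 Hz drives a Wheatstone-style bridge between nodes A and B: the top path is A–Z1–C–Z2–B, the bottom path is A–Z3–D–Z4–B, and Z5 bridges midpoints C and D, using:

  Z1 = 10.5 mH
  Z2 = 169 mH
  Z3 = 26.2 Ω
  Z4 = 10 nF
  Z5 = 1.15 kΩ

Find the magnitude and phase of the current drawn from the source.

Step 1 — Angular frequency: ω = 2π·f = 2π·298 = 1872 rad/s.
Step 2 — Component impedances:
  Z1: Z = jωL = j·1872·0.0105 = 0 + j19.66 Ω
  Z2: Z = jωL = j·1872·0.169 = 0 + j316.4 Ω
  Z3: Z = R = 26.2 Ω
  Z4: Z = 1/(jωC) = -j/(ω·C) = 0 - j5.341e+04 Ω
  Z5: Z = R = 1150 Ω
Step 3 — Bridge requires nodal analysis (the Z5 bridge couples midpoints C and D, so the two paths cannot be reduced to a simple series/parallel combination). Setting node B to ground and injecting 1 A at node A, the 3-node admittance system at A, C, D solves to V_A = Z_AB = 0.3336 + j338.2 Ω = 338.2∠89.9° Ω.
Step 4 — Source phasor: V = 5.2∠-64.9° V = 2.206 - j4.709 V.
Step 5 — Ohm's law: I = V / Z_total = (2.206 - j4.709) / (0.3336 + j338.2) = -0.01392 - j0.006536 A.
Step 6 — Convert to polar: |I| = 0.01538 A, ∠I = -154.8°.

I = 0.01538∠-154.8° A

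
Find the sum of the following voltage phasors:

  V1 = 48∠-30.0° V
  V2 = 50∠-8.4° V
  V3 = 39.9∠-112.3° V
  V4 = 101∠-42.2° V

Step 1 — Convert each phasor to rectangular form:
  V1 = 48·(cos(-30.0°) + j·sin(-30.0°)) = 41.57 - j24 V
  V2 = 50·(cos(-8.4°) + j·sin(-8.4°)) = 49.46 - j7.304 V
  V3 = 39.9·(cos(-112.3°) + j·sin(-112.3°)) = -15.14 - j36.92 V
  V4 = 101·(cos(-42.2°) + j·sin(-42.2°)) = 74.82 - j67.84 V
Step 2 — Sum components: V_total = 150.7 - j136.1 V.
Step 3 — Convert to polar: |V_total| = 203 V, ∠V_total = -42.1°.

V_total = 203∠-42.1° V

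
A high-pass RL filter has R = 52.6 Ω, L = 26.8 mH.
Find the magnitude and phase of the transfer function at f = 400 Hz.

Step 1 — Angular frequency: ω = 2π·400 = 2513 rad/s.
Step 2 — Transfer function: H(jω) = jωL/(R + jωL).
Step 3 — Numerator jωL = j·67.36; denominator R + jωL = 52.6 + j67.36.
Step 4 — H = 0.6212 + j0.4851.
Step 5 — Magnitude: |H| = 0.7881 (-2.1 dB); phase: φ = 38.0°.

|H| = 0.7881 (-2.1 dB), φ = 38.0°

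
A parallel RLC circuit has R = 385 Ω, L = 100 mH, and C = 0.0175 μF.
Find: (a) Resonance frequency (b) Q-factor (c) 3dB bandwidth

Step 1 — Resonance: ω₀ = 1/√(LC) = 1/√(0.1·1.75e-08) = 2.39e+04 rad/s.
Step 2 — f₀ = ω₀/(2π) = 3805 Hz.
Step 3 — Parallel Q: Q = R/(ω₀L) = 385/(2.39e+04·0.1) = 0.1611.
Step 4 — Bandwidth: Δω = ω₀/Q = 1.484e+05 rad/s; BW = Δω/(2π) = 2.362e+04 Hz.

(a) f₀ = 3805 Hz  (b) Q = 0.1611  (c) BW = 2.362e+04 Hz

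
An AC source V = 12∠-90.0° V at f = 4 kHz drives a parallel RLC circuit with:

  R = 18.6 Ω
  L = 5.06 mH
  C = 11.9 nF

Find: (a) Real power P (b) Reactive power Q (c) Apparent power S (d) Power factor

Step 1 — Angular frequency: ω = 2π·f = 2π·4000 = 2.513e+04 rad/s.
Step 2 — Component impedances:
  R: Z = R = 18.6 Ω
  L: Z = jωL = j·2.513e+04·0.00506 = 0 + j127.2 Ω
  C: Z = 1/(jωC) = -j/(ω·C) = 0 - j3344 Ω
Step 3 — Parallel combination: 1/Z_total = 1/R + 1/L + 1/C; Z_total = 18.24 + j2.566 Ω = 18.42∠8.0° Ω.
Step 4 — Source phasor: V = 12∠-90.0° V = 0 - j12 V.
Step 5 — Current: I = V / Z = -0.09077 - j0.6452 A = 0.6515∠-98.0° A.
Step 6 — Complex power: S = V·I* = 7.742 + j1.089 VA.
Step 7 — Real power: P = Re(S) = 7.742 W.
Step 8 — Reactive power: Q = Im(S) = 1.089 VAR.
Step 9 — Apparent power: |S| = 7.818 VA.
Step 10 — Power factor: PF = P/|S| = 0.9902 (lagging).

(a) P = 7.742 W  (b) Q = 1.089 VAR  (c) S = 7.818 VA  (d) PF = 0.9902 (lagging)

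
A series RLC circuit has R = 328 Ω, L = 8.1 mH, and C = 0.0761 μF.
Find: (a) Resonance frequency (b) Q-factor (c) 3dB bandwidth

Step 1 — Resonance: ω₀ = 1/√(LC) = 1/√(0.0081·7.61e-08) = 4.028e+04 rad/s.
Step 2 — f₀ = ω₀/(2π) = 6410 Hz.
Step 3 — Series Q: Q = ω₀L/R = 4.028e+04·0.0081/328 = 0.9947.
Step 4 — Bandwidth: Δω = ω₀/Q = 4.049e+04 rad/s; BW = Δω/(2π) = 6445 Hz.

(a) f₀ = 6410 Hz  (b) Q = 0.9947  (c) BW = 6445 Hz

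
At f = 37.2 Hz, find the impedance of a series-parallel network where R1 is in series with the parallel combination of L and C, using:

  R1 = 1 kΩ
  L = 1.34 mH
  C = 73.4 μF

Step 1 — Angular frequency: ω = 2π·f = 2π·37.2 = 233.7 rad/s.
Step 2 — Component impedances:
  R1: Z = R = 1000 Ω
  L: Z = jωL = j·233.7·0.00134 = 0 + j0.3132 Ω
  C: Z = 1/(jωC) = -j/(ω·C) = 0 - j58.29 Ω
Step 3 — Parallel branch: L || C = 1/(1/L + 1/C) = 0 + j0.3149 Ω.
Step 4 — Series with R1: Z_total = R1 + (L || C) = 1000 + j0.3149 Ω = 1000∠0.0° Ω.

Z = 1000 + j0.3149 Ω = 1000∠0.0° Ω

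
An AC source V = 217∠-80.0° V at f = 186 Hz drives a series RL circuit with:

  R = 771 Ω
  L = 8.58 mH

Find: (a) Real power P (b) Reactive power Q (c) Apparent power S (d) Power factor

Step 1 — Angular frequency: ω = 2π·f = 2π·186 = 1169 rad/s.
Step 2 — Component impedances:
  R: Z = R = 771 Ω
  L: Z = jωL = j·1169·0.00858 = 0 + j10.03 Ω
Step 3 — Series combination: Z_total = R + L = 771 + j10.03 Ω = 771.1∠0.7° Ω.
Step 4 — Source phasor: V = 217∠-80.0° V = 37.68 - j213.7 V.
Step 5 — Current: I = V / Z = 0.04526 - j0.2778 A = 0.2814∠-80.7° A.
Step 6 — Complex power: S = V·I* = 61.06 + j0.7942 VA.
Step 7 — Real power: P = Re(S) = 61.06 W.
Step 8 — Reactive power: Q = Im(S) = 0.7942 VAR.
Step 9 — Apparent power: |S| = 61.07 VA.
Step 10 — Power factor: PF = P/|S| = 0.9999 (lagging).

(a) P = 61.06 W  (b) Q = 0.7942 VAR  (c) S = 61.07 VA  (d) PF = 0.9999 (lagging)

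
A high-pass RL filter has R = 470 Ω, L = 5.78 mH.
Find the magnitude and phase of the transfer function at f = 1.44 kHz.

Step 1 — Angular frequency: ω = 2π·1440 = 9048 rad/s.
Step 2 — Transfer function: H(jω) = jωL/(R + jωL).
Step 3 — Numerator jωL = j·52.3; denominator R + jωL = 470 + j52.3.
Step 4 — H = 0.01223 + j0.1099.
Step 5 — Magnitude: |H| = 0.1106 (-19.1 dB); phase: φ = 83.7°.

|H| = 0.1106 (-19.1 dB), φ = 83.7°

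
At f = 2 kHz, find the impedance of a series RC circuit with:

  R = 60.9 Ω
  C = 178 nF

Step 1 — Angular frequency: ω = 2π·f = 2π·2000 = 1.257e+04 rad/s.
Step 2 — Component impedances:
  R: Z = R = 60.9 Ω
  C: Z = 1/(jωC) = -j/(ω·C) = 0 - j447.1 Ω
Step 3 — Series combination: Z_total = R + C = 60.9 - j447.1 Ω = 451.2∠-82.2° Ω.

Z = 60.9 - j447.1 Ω = 451.2∠-82.2° Ω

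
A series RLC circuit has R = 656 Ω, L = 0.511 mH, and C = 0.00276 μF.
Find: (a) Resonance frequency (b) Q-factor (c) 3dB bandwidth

Step 1 — Resonance: ω₀ = 1/√(LC) = 1/√(0.000511·2.76e-09) = 8.42e+05 rad/s.
Step 2 — f₀ = ω₀/(2π) = 1.34e+05 Hz.
Step 3 — Series Q: Q = ω₀L/R = 8.42e+05·0.000511/656 = 0.6559.
Step 4 — Bandwidth: Δω = ω₀/Q = 1.284e+06 rad/s; BW = Δω/(2π) = 2.043e+05 Hz.

(a) f₀ = 1.34e+05 Hz  (b) Q = 0.6559  (c) BW = 2.043e+05 Hz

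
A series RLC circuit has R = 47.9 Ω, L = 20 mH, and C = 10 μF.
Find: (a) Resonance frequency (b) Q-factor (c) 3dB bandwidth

Step 1 — Resonance condition Im(Z)=0 gives ω₀ = 1/√(LC).
Step 2 — ω₀ = 1/√(0.02·1e-05) = 2236 rad/s.
Step 3 — f₀ = ω₀/(2π) = 355.9 Hz.
Step 4 — Series Q: Q = ω₀L/R = 2236·0.02/47.9 = 0.9336.
Step 5 — 3dB bandwidth: Δω = ω₀/Q = 2395 rad/s; BW = Δω/(2π) = 381.2 Hz.

(a) f₀ = 355.9 Hz  (b) Q = 0.9336  (c) BW = 381.2 Hz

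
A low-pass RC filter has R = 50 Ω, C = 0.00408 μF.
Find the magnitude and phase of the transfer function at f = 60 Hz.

Step 1 — Angular frequency: ω = 2π·60 = 377 rad/s.
Step 2 — Transfer function: H(jω) = 1/(1 + jωRC).
Step 3 — Denominator: 1 + jωRC = 1 + j·377·50·4.08e-09 = 1 + j7.691e-05.
Step 4 — H = 1 - j7.691e-05.
Step 5 — Magnitude: |H| = 1 (-0.0 dB); phase: φ = -0.0°.

|H| = 1 (-0.0 dB), φ = -0.0°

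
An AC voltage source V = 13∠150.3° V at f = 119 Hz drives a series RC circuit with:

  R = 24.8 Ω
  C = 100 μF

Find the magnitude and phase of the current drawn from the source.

Step 1 — Angular frequency: ω = 2π·f = 2π·119 = 747.7 rad/s.
Step 2 — Component impedances:
  R: Z = R = 24.8 Ω
  C: Z = 1/(jωC) = -j/(ω·C) = 0 - j13.37 Ω
Step 3 — Series combination: Z_total = R + C = 24.8 - j13.37 Ω = 28.18∠-28.3° Ω.
Step 4 — Source phasor: V = 13∠150.3° V = -11.29 + j6.441 V.
Step 5 — Ohm's law: I = V / Z_total = (-11.29 + j6.441) / (24.8 - j13.37) = -0.4612 + j0.01097 A.
Step 6 — Convert to polar: |I| = 0.4614 A, ∠I = 178.6°.

I = 0.4614∠178.6° A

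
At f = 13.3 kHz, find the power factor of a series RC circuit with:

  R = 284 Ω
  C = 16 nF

Step 1 — Angular frequency: ω = 2π·f = 2π·1.33e+04 = 8.357e+04 rad/s.
Step 2 — Component impedances:
  R: Z = R = 284 Ω
  C: Z = 1/(jωC) = -j/(ω·C) = 0 - j747.9 Ω
Step 3 — Series combination: Z_total = R + C = 284 - j747.9 Ω = 800∠-69.2° Ω.
Step 4 — Power factor: PF = cos(φ) = Re(Z)/|Z| = 284/800 = 0.355.
Step 5 — Type: Im(Z) = -747.9 ⇒ leading (phase φ = -69.2°).

PF = 0.355 (leading, φ = -69.2°)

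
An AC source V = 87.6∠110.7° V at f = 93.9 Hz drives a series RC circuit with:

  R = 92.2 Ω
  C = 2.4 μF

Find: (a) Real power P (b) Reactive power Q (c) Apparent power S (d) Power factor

Step 1 — Angular frequency: ω = 2π·f = 2π·93.9 = 590 rad/s.
Step 2 — Component impedances:
  R: Z = R = 92.2 Ω
  C: Z = 1/(jωC) = -j/(ω·C) = 0 - j706.2 Ω
Step 3 — Series combination: Z_total = R + C = 92.2 - j706.2 Ω = 712.2∠-82.6° Ω.
Step 4 — Source phasor: V = 87.6∠110.7° V = -30.96 + j81.94 V.
Step 5 — Current: I = V / Z = -0.1197 - j0.02822 A = 0.123∠-166.7° A.
Step 6 — Complex power: S = V·I* = 1.395 - j10.68 VA.
Step 7 — Real power: P = Re(S) = 1.395 W.
Step 8 — Reactive power: Q = Im(S) = -10.68 VAR.
Step 9 — Apparent power: |S| = 10.77 VA.
Step 10 — Power factor: PF = P/|S| = 0.1295 (leading).

(a) P = 1.395 W  (b) Q = -10.68 VAR  (c) S = 10.77 VA  (d) PF = 0.1295 (leading)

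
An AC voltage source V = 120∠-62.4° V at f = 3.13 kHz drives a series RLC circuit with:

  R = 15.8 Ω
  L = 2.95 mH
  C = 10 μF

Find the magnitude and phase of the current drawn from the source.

Step 1 — Angular frequency: ω = 2π·f = 2π·3130 = 1.967e+04 rad/s.
Step 2 — Component impedances:
  R: Z = R = 15.8 Ω
  L: Z = jωL = j·1.967e+04·0.00295 = 0 + j58.02 Ω
  C: Z = 1/(jωC) = -j/(ω·C) = 0 - j5.085 Ω
Step 3 — Series combination: Z_total = R + L + C = 15.8 + j52.93 Ω = 55.24∠73.4° Ω.
Step 4 — Source phasor: V = 120∠-62.4° V = 55.6 - j106.3 V.
Step 5 — Ohm's law: I = V / Z_total = (55.6 - j106.3) / (15.8 + j52.93) = -1.557 - j1.515 A.
Step 6 — Convert to polar: |I| = 2.172 A, ∠I = -135.8°.

I = 2.172∠-135.8° A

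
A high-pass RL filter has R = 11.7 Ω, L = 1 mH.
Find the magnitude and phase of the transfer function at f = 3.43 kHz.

Step 1 — Angular frequency: ω = 2π·3430 = 2.155e+04 rad/s.
Step 2 — Transfer function: H(jω) = jωL/(R + jωL).
Step 3 — Numerator jωL = j·21.55; denominator R + jωL = 11.7 + j21.55.
Step 4 — H = 0.7724 + j0.4193.
Step 5 — Magnitude: |H| = 0.8788 (-1.1 dB); phase: φ = 28.5°.

|H| = 0.8788 (-1.1 dB), φ = 28.5°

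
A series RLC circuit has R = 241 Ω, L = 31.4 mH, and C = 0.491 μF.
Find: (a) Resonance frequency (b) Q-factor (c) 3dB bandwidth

Step 1 — Resonance: ω₀ = 1/√(LC) = 1/√(0.0314·4.91e-07) = 8054 rad/s.
Step 2 — f₀ = ω₀/(2π) = 1282 Hz.
Step 3 — Series Q: Q = ω₀L/R = 8054·0.0314/241 = 1.049.
Step 4 — Bandwidth: Δω = ω₀/Q = 7675 rad/s; BW = Δω/(2π) = 1222 Hz.

(a) f₀ = 1282 Hz  (b) Q = 1.049  (c) BW = 1222 Hz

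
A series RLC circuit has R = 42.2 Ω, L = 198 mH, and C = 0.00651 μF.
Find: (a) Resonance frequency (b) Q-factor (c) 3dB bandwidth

Step 1 — Resonance condition Im(Z)=0 gives ω₀ = 1/√(LC).
Step 2 — ω₀ = 1/√(0.198·6.51e-09) = 2.785e+04 rad/s.
Step 3 — f₀ = ω₀/(2π) = 4433 Hz.
Step 4 — Series Q: Q = ω₀L/R = 2.785e+04·0.198/42.2 = 130.7.
Step 5 — 3dB bandwidth: Δω = ω₀/Q = 213.1 rad/s; BW = Δω/(2π) = 33.92 Hz.

(a) f₀ = 4433 Hz  (b) Q = 130.7  (c) BW = 33.92 Hz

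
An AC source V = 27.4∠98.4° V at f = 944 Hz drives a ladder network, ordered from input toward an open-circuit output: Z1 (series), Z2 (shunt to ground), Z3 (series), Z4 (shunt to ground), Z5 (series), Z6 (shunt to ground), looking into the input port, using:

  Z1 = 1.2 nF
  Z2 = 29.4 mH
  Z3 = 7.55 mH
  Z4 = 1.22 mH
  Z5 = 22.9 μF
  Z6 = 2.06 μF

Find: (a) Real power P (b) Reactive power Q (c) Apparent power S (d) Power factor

Step 1 — Angular frequency: ω = 2π·f = 2π·944 = 5931 rad/s.
Step 2 — Component impedances:
  Z1: Z = 1/(jωC) = -j/(ω·C) = 0 - j1.405e+05 Ω
  Z2: Z = jωL = j·5931·0.0294 = 0 + j174.4 Ω
  Z3: Z = jωL = j·5931·0.00755 = 0 + j44.78 Ω
  Z4: Z = jωL = j·5931·0.00122 = 0 + j7.236 Ω
  Z5: Z = 1/(jωC) = -j/(ω·C) = 0 - j7.362 Ω
  Z6: Z = 1/(jωC) = -j/(ω·C) = 0 - j81.84 Ω
Step 3 — Ladder network (open output): work backward from the far end, alternating series and parallel combinations. Z_in = 0 - j1.405e+05 Ω = 1.405e+05∠-90.0° Ω.
Step 4 — Source phasor: V = 27.4∠98.4° V = -4.003 + j27.11 V.
Step 5 — Current: I = V / Z = -0.000193 - j2.85e-05 A = 0.0001951∠-171.6° A.
Step 6 — Complex power: S = V·I* = 0 - j0.005345 VA.
Step 7 — Real power: P = Re(S) = 0 W.
Step 8 — Reactive power: Q = Im(S) = -0.005345 VAR.
Step 9 — Apparent power: |S| = 0.005345 VA.
Step 10 — Power factor: PF = P/|S| = 0 (leading).

(a) P = 0 W  (b) Q = -0.005345 VAR  (c) S = 0.005345 VA  (d) PF = 0 (leading)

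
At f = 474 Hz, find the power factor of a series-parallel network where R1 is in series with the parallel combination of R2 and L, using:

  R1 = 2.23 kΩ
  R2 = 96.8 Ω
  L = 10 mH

Step 1 — Angular frequency: ω = 2π·f = 2π·474 = 2978 rad/s.
Step 2 — Component impedances:
  R1: Z = R = 2230 Ω
  R2: Z = R = 96.8 Ω
  L: Z = jωL = j·2978·0.01 = 0 + j29.78 Ω
Step 3 — Parallel branch: R2 || L = 1/(1/R2 + 1/L) = 8.371 + j27.21 Ω.
Step 4 — Series with R1: Z_total = R1 + (R2 || L) = 2238 + j27.21 Ω = 2239∠0.7° Ω.
Step 5 — Power factor: PF = cos(φ) = Re(Z)/|Z| = 2238.37/2238.54 = 0.9999.
Step 6 — Type: Im(Z) = 27.21 ⇒ lagging (phase φ = 0.7°).

PF = 0.9999 (lagging, φ = 0.7°)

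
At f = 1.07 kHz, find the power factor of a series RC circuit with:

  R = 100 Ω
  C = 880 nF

Step 1 — Angular frequency: ω = 2π·f = 2π·1070 = 6723 rad/s.
Step 2 — Component impedances:
  R: Z = R = 100 Ω
  C: Z = 1/(jωC) = -j/(ω·C) = 0 - j169 Ω
Step 3 — Series combination: Z_total = R + C = 100 - j169 Ω = 196.4∠-59.4° Ω.
Step 4 — Power factor: PF = cos(φ) = Re(Z)/|Z| = 100/196.4 = 0.5092.
Step 5 — Type: Im(Z) = -169 ⇒ leading (phase φ = -59.4°).

PF = 0.5092 (leading, φ = -59.4°)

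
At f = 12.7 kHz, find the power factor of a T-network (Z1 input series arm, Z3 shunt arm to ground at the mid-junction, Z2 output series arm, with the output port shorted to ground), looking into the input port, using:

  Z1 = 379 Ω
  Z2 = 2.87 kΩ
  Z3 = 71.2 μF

Step 1 — Angular frequency: ω = 2π·f = 2π·1.27e+04 = 7.98e+04 rad/s.
Step 2 — Component impedances:
  Z1: Z = R = 379 Ω
  Z2: Z = R = 2870 Ω
  Z3: Z = 1/(jωC) = -j/(ω·C) = 0 - j0.176 Ω
Step 3 — With the output port shorted to ground, the output series arm Z2 runs from the junction to ground; the shunt arm Z3 also runs from the junction to ground. They appear in parallel: Z3 || Z2 = 1.079e-05 - j0.176 Ω.
Step 4 — Series with input arm Z1: Z_in = Z1 + (Z3 || Z2) = 379 - j0.176 Ω = 379∠-0.0° Ω.
Step 5 — Power factor: PF = cos(φ) = Re(Z)/|Z| = 379/379 = 1.
Step 6 — Type: Im(Z) = -0.176 ⇒ leading (phase φ = -0.0°).

PF = 1 (leading, φ = -0.0°)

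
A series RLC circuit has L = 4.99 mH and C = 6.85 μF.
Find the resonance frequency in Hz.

Step 1 — Resonance condition Im(Z)=0 gives ω₀ = 1/√(LC).
Step 2 — ω₀ = 1/√(0.00499·6.85e-06) = 5409 rad/s.
Step 3 — f₀ = ω₀/(2π) = 860.8 Hz.

f₀ = 860.8 Hz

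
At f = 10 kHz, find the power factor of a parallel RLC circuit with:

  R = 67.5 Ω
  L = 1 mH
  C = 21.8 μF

Step 1 — Angular frequency: ω = 2π·f = 2π·1e+04 = 6.283e+04 rad/s.
Step 2 — Component impedances:
  R: Z = R = 67.5 Ω
  L: Z = jωL = j·6.283e+04·0.001 = 0 + j62.83 Ω
  C: Z = 1/(jωC) = -j/(ω·C) = 0 - j0.7301 Ω
Step 3 — Parallel combination: 1/Z_total = 1/R + 1/L + 1/C; Z_total = 0.008082 - j0.7386 Ω = 0.7386∠-89.4° Ω.
Step 4 — Power factor: PF = cos(φ) = Re(Z)/|Z| = 0.008082/0.7386 = 0.01094.
Step 5 — Type: Im(Z) = -0.7386 ⇒ leading (phase φ = -89.4°).

PF = 0.01094 (leading, φ = -89.4°)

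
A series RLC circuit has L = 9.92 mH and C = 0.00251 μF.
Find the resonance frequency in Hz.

Step 1 — Resonance condition Im(Z)=0 gives ω₀ = 1/√(LC).
Step 2 — ω₀ = 1/√(0.00992·2.51e-09) = 2.004e+05 rad/s.
Step 3 — f₀ = ω₀/(2π) = 3.19e+04 Hz.

f₀ = 3.19e+04 Hz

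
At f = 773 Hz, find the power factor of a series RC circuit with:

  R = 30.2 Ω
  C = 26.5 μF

Step 1 — Angular frequency: ω = 2π·f = 2π·773 = 4857 rad/s.
Step 2 — Component impedances:
  R: Z = R = 30.2 Ω
  C: Z = 1/(jωC) = -j/(ω·C) = 0 - j7.77 Ω
Step 3 — Series combination: Z_total = R + C = 30.2 - j7.77 Ω = 31.18∠-14.4° Ω.
Step 4 — Power factor: PF = cos(φ) = Re(Z)/|Z| = 30.2/31.183 = 0.9685.
Step 5 — Type: Im(Z) = -7.77 ⇒ leading (phase φ = -14.4°).

PF = 0.9685 (leading, φ = -14.4°)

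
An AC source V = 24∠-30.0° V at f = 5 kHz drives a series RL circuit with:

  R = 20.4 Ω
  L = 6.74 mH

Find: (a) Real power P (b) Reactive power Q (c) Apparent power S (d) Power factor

Step 1 — Angular frequency: ω = 2π·f = 2π·5000 = 3.142e+04 rad/s.
Step 2 — Component impedances:
  R: Z = R = 20.4 Ω
  L: Z = jωL = j·3.142e+04·0.00674 = 0 + j211.7 Ω
Step 3 — Series combination: Z_total = R + L = 20.4 + j211.7 Ω = 212.7∠84.5° Ω.
Step 4 — Source phasor: V = 24∠-30.0° V = 20.78 - j12 V.
Step 5 — Current: I = V / Z = -0.04678 - j0.1027 A = 0.1128∠-114.5° A.
Step 6 — Complex power: S = V·I* = 0.2597 + j2.695 VA.
Step 7 — Real power: P = Re(S) = 0.2597 W.
Step 8 — Reactive power: Q = Im(S) = 2.695 VAR.
Step 9 — Apparent power: |S| = 2.708 VA.
Step 10 — Power factor: PF = P/|S| = 0.0959 (lagging).

(a) P = 0.2597 W  (b) Q = 2.695 VAR  (c) S = 2.708 VA  (d) PF = 0.0959 (lagging)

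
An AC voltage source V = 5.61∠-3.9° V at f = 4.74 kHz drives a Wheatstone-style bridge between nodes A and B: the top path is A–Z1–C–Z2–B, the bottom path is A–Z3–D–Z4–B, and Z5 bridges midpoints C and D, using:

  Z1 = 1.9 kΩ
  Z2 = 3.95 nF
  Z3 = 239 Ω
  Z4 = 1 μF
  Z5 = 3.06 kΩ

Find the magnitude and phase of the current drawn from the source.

Step 1 — Angular frequency: ω = 2π·f = 2π·4740 = 2.978e+04 rad/s.
Step 2 — Component impedances:
  Z1: Z = R = 1900 Ω
  Z2: Z = 1/(jωC) = -j/(ω·C) = 0 - j8501 Ω
  Z3: Z = R = 239 Ω
  Z4: Z = 1/(jωC) = -j/(ω·C) = 0 - j33.58 Ω
  Z5: Z = R = 3060 Ω
Step 3 — Bridge requires nodal analysis (the Z5 bridge couples midpoints C and D, so the two paths cannot be reduced to a simple series/parallel combination). Setting node B to ground and injecting 1 A at node A, the 3-node admittance system at A, C, D solves to V_A = Z_AB = 226.6 - j35.56 Ω = 229.4∠-8.9° Ω.
Step 4 — Source phasor: V = 5.61∠-3.9° V = 5.597 - j0.3816 V.
Step 5 — Ohm's law: I = V / Z_total = (5.597 - j0.3816) / (226.6 - j35.56) = 0.02436 + j0.002139 A.
Step 6 — Convert to polar: |I| = 0.02446 A, ∠I = 5.0°.

I = 0.02446∠5.0° A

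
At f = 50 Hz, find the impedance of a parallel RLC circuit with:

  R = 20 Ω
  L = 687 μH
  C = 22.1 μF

Step 1 — Angular frequency: ω = 2π·f = 2π·50 = 314.2 rad/s.
Step 2 — Component impedances:
  R: Z = R = 20 Ω
  L: Z = jωL = j·314.2·0.000687 = 0 + j0.2158 Ω
  C: Z = 1/(jωC) = -j/(ω·C) = 0 - j144 Ω
Step 3 — Parallel combination: 1/Z_total = 1/R + 1/L + 1/C; Z_total = 0.002336 + j0.2161 Ω = 0.2161∠89.4° Ω.

Z = 0.002336 + j0.2161 Ω = 0.2161∠89.4° Ω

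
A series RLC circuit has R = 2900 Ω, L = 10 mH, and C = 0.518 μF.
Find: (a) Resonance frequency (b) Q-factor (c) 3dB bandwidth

Step 1 — Resonance condition Im(Z)=0 gives ω₀ = 1/√(LC).
Step 2 — ω₀ = 1/√(0.01·5.18e-07) = 1.389e+04 rad/s.
Step 3 — f₀ = ω₀/(2π) = 2211 Hz.
Step 4 — Series Q: Q = ω₀L/R = 1.389e+04·0.01/2900 = 0.04791.
Step 5 — 3dB bandwidth: Δω = ω₀/Q = 2.9e+05 rad/s; BW = Δω/(2π) = 4.615e+04 Hz.

(a) f₀ = 2211 Hz  (b) Q = 0.04791  (c) BW = 4.615e+04 Hz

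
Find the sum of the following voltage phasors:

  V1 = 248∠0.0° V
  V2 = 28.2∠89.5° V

Step 1 — Convert each phasor to rectangular form:
  V1 = 248·(cos(0.0°) + j·sin(0.0°)) = 248 V
  V2 = 28.2·(cos(89.5°) + j·sin(89.5°)) = 0.2461 + j28.2 V
Step 2 — Sum components: V_total = 248.2 + j28.2 V.
Step 3 — Convert to polar: |V_total| = 249.8 V, ∠V_total = 6.5°.

V_total = 249.8∠6.5° V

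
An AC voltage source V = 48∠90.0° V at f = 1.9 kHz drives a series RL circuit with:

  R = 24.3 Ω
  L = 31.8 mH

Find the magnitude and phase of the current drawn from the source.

Step 1 — Angular frequency: ω = 2π·f = 2π·1900 = 1.194e+04 rad/s.
Step 2 — Component impedances:
  R: Z = R = 24.3 Ω
  L: Z = jωL = j·1.194e+04·0.0318 = 0 + j379.6 Ω
Step 3 — Series combination: Z_total = R + L = 24.3 + j379.6 Ω = 380.4∠86.3° Ω.
Step 4 — Source phasor: V = 48∠90.0° V = 0 + j48 V.
Step 5 — Ohm's law: I = V / Z_total = (0 + j48) / (24.3 + j379.6) = 0.1259 + j0.00806 A.
Step 6 — Convert to polar: |I| = 0.1262 A, ∠I = 3.7°.

I = 0.1262∠3.7° A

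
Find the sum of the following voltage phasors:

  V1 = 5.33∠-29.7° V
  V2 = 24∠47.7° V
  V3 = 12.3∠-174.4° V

Step 1 — Convert each phasor to rectangular form:
  V1 = 5.33·(cos(-29.7°) + j·sin(-29.7°)) = 4.63 - j2.641 V
  V2 = 24·(cos(47.7°) + j·sin(47.7°)) = 16.15 + j17.75 V
  V3 = 12.3·(cos(-174.4°) + j·sin(-174.4°)) = -12.24 - j1.2 V
Step 2 — Sum components: V_total = 8.541 + j13.91 V.
Step 3 — Convert to polar: |V_total| = 16.32 V, ∠V_total = 58.5°.

V_total = 16.32∠58.5° V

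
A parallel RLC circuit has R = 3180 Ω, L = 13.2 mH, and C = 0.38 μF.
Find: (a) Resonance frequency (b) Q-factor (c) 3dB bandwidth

Step 1 — Resonance: ω₀ = 1/√(LC) = 1/√(0.0132·3.8e-07) = 1.412e+04 rad/s.
Step 2 — f₀ = ω₀/(2π) = 2247 Hz.
Step 3 — Parallel Q: Q = R/(ω₀L) = 3180/(1.412e+04·0.0132) = 17.06.
Step 4 — Bandwidth: Δω = ω₀/Q = 827.5 rad/s; BW = Δω/(2π) = 131.7 Hz.

(a) f₀ = 2247 Hz  (b) Q = 17.06  (c) BW = 131.7 Hz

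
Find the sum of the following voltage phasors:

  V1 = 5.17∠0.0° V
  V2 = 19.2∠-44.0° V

Step 1 — Convert each phasor to rectangular form:
  V1 = 5.17·(cos(0.0°) + j·sin(0.0°)) = 5.17 V
  V2 = 19.2·(cos(-44.0°) + j·sin(-44.0°)) = 13.81 - j13.34 V
Step 2 — Sum components: V_total = 18.98 - j13.34 V.
Step 3 — Convert to polar: |V_total| = 23.2 V, ∠V_total = -35.1°.

V_total = 23.2∠-35.1° V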